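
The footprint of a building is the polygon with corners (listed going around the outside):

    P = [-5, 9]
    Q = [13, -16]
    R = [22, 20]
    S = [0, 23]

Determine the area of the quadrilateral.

Σ = (-37) + (612) + (506) + (115) = 1196
Area = |Σ|/2 = 598.

598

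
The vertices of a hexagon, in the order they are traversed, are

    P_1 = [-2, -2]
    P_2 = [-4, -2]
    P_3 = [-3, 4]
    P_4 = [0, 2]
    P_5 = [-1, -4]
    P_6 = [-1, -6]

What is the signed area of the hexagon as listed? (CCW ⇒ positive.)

-19

Σ = (-4) + (-22) + (-6) + (2) + (2) + (-10) = -38
Signed area = Σ/2 = -19 (negative ⇒ clockwise traversal).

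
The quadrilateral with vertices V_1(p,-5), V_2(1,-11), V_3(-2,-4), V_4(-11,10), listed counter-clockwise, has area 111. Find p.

-12

Write out the shoelace sum; only the two edges meeting at V_1 involve p:
2·Area = [((-11)·(-5) − p·10) + (p·(-11) − 1·(-5))] + -90
       = -21·p + -30 = 222
⇒ p = -12.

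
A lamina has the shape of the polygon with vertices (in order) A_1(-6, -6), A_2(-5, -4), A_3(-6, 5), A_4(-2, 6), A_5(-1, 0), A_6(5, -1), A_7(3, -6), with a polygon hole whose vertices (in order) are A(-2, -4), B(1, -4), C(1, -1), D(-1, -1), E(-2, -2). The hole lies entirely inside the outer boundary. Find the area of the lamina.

Outer boundary:
Σ = (-6) + (-49) + (-26) + (6) + (1) + (-27) + (-54) = -155
Area = |Σ|/2 = 77.5.
Hole:
Σ = (12) + (3) + (-2) + (0) + (4) = 17
Area = |Σ|/2 = 8.5.
Net area = 77.5 − 8.5 = 69.

69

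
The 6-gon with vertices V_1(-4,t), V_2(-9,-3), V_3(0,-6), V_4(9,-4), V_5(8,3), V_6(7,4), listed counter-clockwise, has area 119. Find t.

2

The doubled signed area Σ (x_i y_{i+1} − x_{i+1} y_i) is linear in t.
With t=0 it equals 206; the coefficient of t is 16 (from the two edges through V_1).
So 16·t + 206 = 2·119 = 238 ⇒ t = 2.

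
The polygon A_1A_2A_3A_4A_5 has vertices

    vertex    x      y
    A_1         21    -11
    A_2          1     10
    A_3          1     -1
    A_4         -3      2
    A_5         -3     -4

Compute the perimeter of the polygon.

|A_1A_2| = √((-20)² + (21)²) = √841 = 29
|A_2A_3| = √((0)² + (-11)²) = √121 = 11
|A_3A_4| = √((-4)² + (3)²) = √25 = 5
|A_4A_5| = √((0)² + (-6)²) = √36 = 6
|A_5A_1| = √((24)² + (-7)²) = √625 = 25
Perimeter = 29 + 11 + 5 + 6 + 25 = 76.

76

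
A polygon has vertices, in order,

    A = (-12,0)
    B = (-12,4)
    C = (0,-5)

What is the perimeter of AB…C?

|AB| = √((0)² + (4)²) = √16 = 4
|BC| = √((12)² + (-9)²) = √225 = 15
|CA| = √((-12)² + (5)²) = √169 = 13
Perimeter = 4 + 15 + 13 = 32.

32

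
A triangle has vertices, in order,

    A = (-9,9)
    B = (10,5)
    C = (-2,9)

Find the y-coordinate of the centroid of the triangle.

Apply the shoelace formula. First the cross-terms c_i = x_i·y_{i+1} − x_{i+1}·y_i:
  -135, 100, 63  ⇒  2A = 28, A = 14.
Then Σ (y_i + y_{i+1})·c_i = 644, so ȳ = 644 / (6·14) = 23/3.

23/3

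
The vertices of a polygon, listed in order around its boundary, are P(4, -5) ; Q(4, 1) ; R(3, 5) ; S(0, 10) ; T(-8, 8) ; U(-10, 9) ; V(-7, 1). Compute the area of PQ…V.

Cross-terms: 24, 17, 30, 80, 8, 53, 31  ⇒  Σ = 243
Area = |Σ|/2 = 121.5.

121.5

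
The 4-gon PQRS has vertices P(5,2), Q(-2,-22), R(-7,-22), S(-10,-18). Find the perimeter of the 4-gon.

60

|PQ| = √((-7)² + (-24)²) = √625 = 25
|QR| = √((-5)² + (0)²) = √25 = 5
|RS| = √((-3)² + (4)²) = √25 = 5
|SP| = √((15)² + (20)²) = √625 = 25
Perimeter = 25 + 5 + 5 + 25 = 60.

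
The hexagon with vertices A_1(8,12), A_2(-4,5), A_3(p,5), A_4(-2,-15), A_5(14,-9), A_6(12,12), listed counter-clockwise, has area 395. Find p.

Write out the shoelace sum; only the two edges meeting at A_3 involve p:
2·Area = [((-4)·5 − p·5) + (p·(-15) − (-2)·5)] + 640
       = -20·p + 630 = 790
⇒ p = -8.

-8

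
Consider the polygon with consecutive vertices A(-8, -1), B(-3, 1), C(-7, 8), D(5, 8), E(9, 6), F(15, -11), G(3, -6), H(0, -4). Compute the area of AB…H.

228

Apply the shoelace (surveyor's) formula: 2A = Σ (x_i·y_{i+1} − x_{i+1}·y_i), indices taken mod 8.
Cross-terms: -11, -17, -96, -42, -189, -57, -12, -32  ⇒  Σ = -456
Area = |Σ|/2 = 228.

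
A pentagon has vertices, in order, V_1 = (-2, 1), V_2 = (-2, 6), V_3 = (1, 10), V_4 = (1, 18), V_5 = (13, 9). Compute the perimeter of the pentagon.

50

|V_1V_2| = √((0)² + (5)²) = √25 = 5
|V_2V_3| = √((3)² + (4)²) = √25 = 5
|V_3V_4| = √((0)² + (8)²) = √64 = 8
|V_4V_5| = √((12)² + (-9)²) = √225 = 15
|V_5V_1| = √((-15)² + (-8)²) = √289 = 17
Perimeter = 5 + 5 + 8 + 15 + 17 = 50.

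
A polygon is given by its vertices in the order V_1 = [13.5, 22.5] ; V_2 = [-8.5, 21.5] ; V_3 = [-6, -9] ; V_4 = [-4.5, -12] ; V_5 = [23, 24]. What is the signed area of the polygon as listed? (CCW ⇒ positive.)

540

Apply the shoelace (surveyor's) formula: 2A = Σ (x_i·y_{i+1} − x_{i+1}·y_i), indices taken mod 5.
V_1→V_2: (13.5)(21.5) − (-8.5)(22.5) = 481.5
V_2→V_3: (-8.5)(-9) − (-6)(21.5) = 205.5
V_3→V_4: (-6)(-12) − (-4.5)(-9) = 31.5
V_4→V_5: (-4.5)(24) − (23)(-12) = 168
V_5→V_1: (23)(22.5) − (13.5)(24) = 193.5
Σ = 1080
Signed area = Σ/2 = 540 (positive ⇒ counter-clockwise traversal).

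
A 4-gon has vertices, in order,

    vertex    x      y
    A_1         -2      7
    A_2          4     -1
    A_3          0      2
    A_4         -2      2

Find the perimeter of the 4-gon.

22

|A_1A_2| = √((6)² + (-8)²) = √100 = 10
|A_2A_3| = √((-4)² + (3)²) = √25 = 5
|A_3A_4| = √((-2)² + (0)²) = √4 = 2
|A_4A_1| = √((0)² + (5)²) = √25 = 5
Perimeter = 10 + 5 + 2 + 5 = 22.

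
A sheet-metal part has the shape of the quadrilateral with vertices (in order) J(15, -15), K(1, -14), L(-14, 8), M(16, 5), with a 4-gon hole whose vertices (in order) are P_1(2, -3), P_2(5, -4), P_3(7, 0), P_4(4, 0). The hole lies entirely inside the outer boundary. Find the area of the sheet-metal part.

Outer boundary:
Apply Gauss's area formula: 2A = Σ (x_i·y_{i+1} − x_{i+1}·y_i), indices taken mod 4.
Cross-terms: -195, -188, -198, -315  ⇒  Σ = -896
Area = |Σ|/2 = 448.
Hole:
P_1→P_2: (2)(-4) − (5)(-3) = 7
P_2→P_3: (5)(0) − (7)(-4) = 28
P_3→P_4: (7)(0) − (4)(0) = 0
P_4→P_1: (4)(-3) − (2)(0) = -12
Σ = 23
Area = |Σ|/2 = 11.5.
Net area = 448 − 11.5 = 436.5.

436.5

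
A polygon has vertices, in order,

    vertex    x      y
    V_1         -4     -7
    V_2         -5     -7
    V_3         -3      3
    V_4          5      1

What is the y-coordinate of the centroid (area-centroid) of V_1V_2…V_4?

Apply the shoelace formula. First the cross-terms c_i = x_i·y_{i+1} − x_{i+1}·y_i:
  -7, -36, -18, -31  ⇒  2A = -92, A = -46.
Then Σ (y_i + y_{i+1})·c_i = 356, so ȳ = 356 / (6·(-46)) = -89/69.

-89/69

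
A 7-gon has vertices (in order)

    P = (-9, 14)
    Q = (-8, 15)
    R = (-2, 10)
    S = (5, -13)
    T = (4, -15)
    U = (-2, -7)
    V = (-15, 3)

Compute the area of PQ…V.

Cross-terms: -23, -50, -24, -23, -58, -111, -183  ⇒  Σ = -472
Area = |Σ|/2 = 236.

236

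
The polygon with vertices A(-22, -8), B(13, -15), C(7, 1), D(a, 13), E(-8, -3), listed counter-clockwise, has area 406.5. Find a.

-17

The doubled signed area Σ (x_i y_{i+1} − x_{i+1} y_i) is linear in a.
With a=0 it equals 745; the coefficient of a is -4 (from the two edges through D).
So -4·a + 745 = 2·406.5 = 813 ⇒ a = -17.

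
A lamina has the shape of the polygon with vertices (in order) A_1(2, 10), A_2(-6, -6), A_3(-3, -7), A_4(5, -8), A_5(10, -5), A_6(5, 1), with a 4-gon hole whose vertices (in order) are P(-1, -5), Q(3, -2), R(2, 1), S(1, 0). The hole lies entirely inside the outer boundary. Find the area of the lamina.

Outer boundary:
Apply the surveyor's formula: 2A = Σ (x_i·y_{i+1} − x_{i+1}·y_i), indices taken mod 6.
Σ = (48) + (24) + (59) + (55) + (35) + (48) = 269
Area = |Σ|/2 = 134.5.
Hole:
Apply the shoelace (surveyor's) formula: 2A = Σ (x_i·y_{i+1} − x_{i+1}·y_i), indices taken mod 4.
Σ = (17) + (7) + (-1) + (-5) = 18
Area = |Σ|/2 = 9.
Net area = 134.5 − 9 = 125.5.

125.5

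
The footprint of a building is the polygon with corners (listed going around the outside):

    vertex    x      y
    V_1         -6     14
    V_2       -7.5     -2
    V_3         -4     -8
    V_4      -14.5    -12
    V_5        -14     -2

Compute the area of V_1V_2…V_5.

Apply the shoelace (surveyor's) formula: 2A = Σ (x_i·y_{i+1} − x_{i+1}·y_i), indices taken mod 5.
V_1→V_2: (-6)(-2) − (-7.5)(14) = 117
V_2→V_3: (-7.5)(-8) − (-4)(-2) = 52
V_3→V_4: (-4)(-12) − (-14.5)(-8) = -68
V_4→V_5: (-14.5)(-2) − (-14)(-12) = -139
V_5→V_1: (-14)(14) − (-6)(-2) = -208
Σ = -246
Area = |Σ|/2 = 123.

123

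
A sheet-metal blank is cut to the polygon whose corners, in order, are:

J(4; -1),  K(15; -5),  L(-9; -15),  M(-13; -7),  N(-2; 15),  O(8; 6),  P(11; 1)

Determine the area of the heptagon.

Cross-terms: -5, -270, -132, -209, -132, -58, -15  ⇒  Σ = -821
Area = |Σ|/2 = 410.5.

410.5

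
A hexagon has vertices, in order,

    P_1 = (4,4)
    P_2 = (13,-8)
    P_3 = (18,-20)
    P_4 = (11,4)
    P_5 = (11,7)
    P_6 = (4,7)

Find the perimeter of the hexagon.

|P_1P_2| = √((9)² + (-12)²) = √225 = 15
|P_2P_3| = √((5)² + (-12)²) = √169 = 13
|P_3P_4| = √((-7)² + (24)²) = √625 = 25
|P_4P_5| = √((0)² + (3)²) = √9 = 3
|P_5P_6| = √((-7)² + (0)²) = √49 = 7
|P_6P_1| = √((0)² + (-3)²) = √9 = 3
Perimeter = 15 + 13 + 25 + 3 + 7 + 3 = 66.

66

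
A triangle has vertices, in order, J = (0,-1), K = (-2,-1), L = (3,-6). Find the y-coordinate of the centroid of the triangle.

-8/3

Apply the shoelace formula. First the cross-terms c_i = x_i·y_{i+1} − x_{i+1}·y_i:
  -2, 15, -3  ⇒  2A = 10, A = 5.
Then Σ (y_i + y_{i+1})·c_i = -80, so ȳ = -80 / (6·5) = -8/3.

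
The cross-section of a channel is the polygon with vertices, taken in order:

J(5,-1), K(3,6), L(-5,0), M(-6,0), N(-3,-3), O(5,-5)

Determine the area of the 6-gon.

65.5

Cross-terms: 33, 30, 0, 18, 30, 20  ⇒  Σ = 131
Area = |Σ|/2 = 65.5.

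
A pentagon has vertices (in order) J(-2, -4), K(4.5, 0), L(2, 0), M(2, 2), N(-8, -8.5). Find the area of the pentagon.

18

Σ = (18) + (0) + (4) + (-1) + (15) = 36
Area = |Σ|/2 = 18.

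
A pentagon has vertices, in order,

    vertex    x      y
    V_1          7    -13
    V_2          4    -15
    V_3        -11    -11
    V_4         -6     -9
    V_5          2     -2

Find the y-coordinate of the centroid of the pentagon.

Apply the surveyor's formula. First the cross-terms c_i = x_i·y_{i+1} − x_{i+1}·y_i:
  -53, -209, 33, 30, -12  ⇒  2A = -211, A = -105.5.
Then Σ (y_i + y_{i+1})·c_i = 6108, so ȳ = 6108 / (6·(-105.5)) = -2036/211.

-2036/211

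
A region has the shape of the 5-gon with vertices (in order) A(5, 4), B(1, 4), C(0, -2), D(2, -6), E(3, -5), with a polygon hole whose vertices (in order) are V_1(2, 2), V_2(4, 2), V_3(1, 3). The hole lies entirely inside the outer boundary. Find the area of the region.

30.5

Outer boundary:
Apply the shoelace (surveyor's) formula: 2A = Σ (x_i·y_{i+1} − x_{i+1}·y_i), indices taken mod 5.
Cross-terms: 16, -2, 4, 8, 37  ⇒  Σ = 63
Area = |Σ|/2 = 31.5.
Hole:
Apply the shoelace (surveyor's) formula: 2A = Σ (x_i·y_{i+1} − x_{i+1}·y_i), indices taken mod 3.
Cross-terms: -4, 10, -4  ⇒  Σ = 2
Area = |Σ|/2 = 1.
Net area = 31.5 − 1 = 30.5.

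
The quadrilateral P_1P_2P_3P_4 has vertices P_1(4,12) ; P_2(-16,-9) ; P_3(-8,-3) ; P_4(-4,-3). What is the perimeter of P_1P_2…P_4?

|P_1P_2| = √((-20)² + (-21)²) = √841 = 29
|P_2P_3| = √((8)² + (6)²) = √100 = 10
|P_3P_4| = √((4)² + (0)²) = √16 = 4
|P_4P_1| = √((8)² + (15)²) = √289 = 17
Perimeter = 29 + 10 + 4 + 17 = 60.

60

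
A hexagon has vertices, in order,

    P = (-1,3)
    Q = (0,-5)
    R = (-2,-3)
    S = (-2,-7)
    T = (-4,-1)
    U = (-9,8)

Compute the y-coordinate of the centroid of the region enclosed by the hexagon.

Apply the shoelace formula. First the cross-terms c_i = x_i·y_{i+1} − x_{i+1}·y_i:
  5, -10, 8, -26, -41, -19  ⇒  2A = -83, A = -41.5.
Then Σ (y_i + y_{i+1})·c_i = -298, so ȳ = -298 / (6·(-41.5)) = 298/249.

298/249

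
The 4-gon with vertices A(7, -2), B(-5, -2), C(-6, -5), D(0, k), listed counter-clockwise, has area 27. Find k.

-5

The doubled signed area Σ (x_i y_{i+1} − x_{i+1} y_i) is linear in k.
With k=0 it equals -11; the coefficient of k is -13 (from the two edges through D).
So -13·k + -11 = 2·27 = 54 ⇒ k = -5.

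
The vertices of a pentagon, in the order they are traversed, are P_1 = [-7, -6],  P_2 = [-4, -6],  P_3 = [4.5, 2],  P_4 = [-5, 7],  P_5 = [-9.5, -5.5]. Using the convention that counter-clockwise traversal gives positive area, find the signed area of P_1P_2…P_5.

Apply Gauss's area formula: 2A = Σ (x_i·y_{i+1} − x_{i+1}·y_i), indices taken mod 5.
P_1→P_2: (-7)(-6) − (-4)(-6) = 18
P_2→P_3: (-4)(2) − (4.5)(-6) = 19
P_3→P_4: (4.5)(7) − (-5)(2) = 41.5
P_4→P_5: (-5)(-5.5) − (-9.5)(7) = 94
P_5→P_1: (-9.5)(-6) − (-7)(-5.5) = 18.5
Σ = 191
Signed area = Σ/2 = 95.5 (positive ⇒ counter-clockwise traversal).

95.5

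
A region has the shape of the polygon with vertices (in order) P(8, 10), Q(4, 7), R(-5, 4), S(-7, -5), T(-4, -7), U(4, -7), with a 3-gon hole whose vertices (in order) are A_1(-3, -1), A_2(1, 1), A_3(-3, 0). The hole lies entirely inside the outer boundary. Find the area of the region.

Outer boundary:
Apply the shoelace formula: 2A = Σ (x_i·y_{i+1} − x_{i+1}·y_i), indices taken mod 6.
Σ = (16) + (51) + (53) + (29) + (56) + (96) = 301
Area = |Σ|/2 = 150.5.
Hole:
Apply the surveyor's formula: 2A = Σ (x_i·y_{i+1} − x_{i+1}·y_i), indices taken mod 3.
A_1→A_2: (-3)(1) − (1)(-1) = -2
A_2→A_3: (1)(0) − (-3)(1) = 3
A_3→A_1: (-3)(-1) − (-3)(0) = 3
Σ = 4
Area = |Σ|/2 = 2.
Net area = 150.5 − 2 = 148.5.

148.5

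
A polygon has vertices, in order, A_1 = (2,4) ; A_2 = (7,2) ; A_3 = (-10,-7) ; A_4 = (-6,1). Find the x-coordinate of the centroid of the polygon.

Apply Gauss's area formula. First the cross-terms c_i = x_i·y_{i+1} − x_{i+1}·y_i:
  -24, -29, -52, -26  ⇒  2A = -131, A = -65.5.
Then Σ (x_i + x_{i+1})·c_i = 807, so x̄ = 807 / (6·(-65.5)) = -269/131.

-269/131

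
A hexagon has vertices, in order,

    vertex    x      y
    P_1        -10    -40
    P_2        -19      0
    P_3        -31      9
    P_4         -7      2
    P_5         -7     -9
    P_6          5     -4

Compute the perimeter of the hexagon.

|P_1P_2| = √((-9)² + (40)²) = √1681 = 41
|P_2P_3| = √((-12)² + (9)²) = √225 = 15
|P_3P_4| = √((24)² + (-7)²) = √625 = 25
|P_4P_5| = √((0)² + (-11)²) = √121 = 11
|P_5P_6| = √((12)² + (5)²) = √169 = 13
|P_6P_1| = √((-15)² + (-36)²) = √1521 = 39
Perimeter = 41 + 15 + 25 + 11 + 13 + 39 = 144.

144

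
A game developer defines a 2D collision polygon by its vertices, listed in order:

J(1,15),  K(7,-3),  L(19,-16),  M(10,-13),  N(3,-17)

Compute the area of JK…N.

159.5

Apply the surveyor's formula: 2A = Σ (x_i·y_{i+1} − x_{i+1}·y_i), indices taken mod 5.
J→K: (1)(-3) − (7)(15) = -108
K→L: (7)(-16) − (19)(-3) = -55
L→M: (19)(-13) − (10)(-16) = -87
M→N: (10)(-17) − (3)(-13) = -131
N→J: (3)(15) − (1)(-17) = 62
Σ = -319
Area = |Σ|/2 = 159.5.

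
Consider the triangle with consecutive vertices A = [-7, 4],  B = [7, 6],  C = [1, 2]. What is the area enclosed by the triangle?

22

Apply Gauss's area formula: 2A = Σ (x_i·y_{i+1} − x_{i+1}·y_i), indices taken mod 3.
Cross-terms: -70, 8, 18  ⇒  Σ = -44
Area = |Σ|/2 = 22.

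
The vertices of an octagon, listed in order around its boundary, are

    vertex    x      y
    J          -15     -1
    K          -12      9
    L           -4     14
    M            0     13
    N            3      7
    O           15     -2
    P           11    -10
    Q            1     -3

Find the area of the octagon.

Apply the shoelace formula: 2A = Σ (x_i·y_{i+1} − x_{i+1}·y_i), indices taken mod 8.
Σ = (-147) + (-132) + (-52) + (-39) + (-111) + (-128) + (-23) + (-46) = -678
Area = |Σ|/2 = 339.

339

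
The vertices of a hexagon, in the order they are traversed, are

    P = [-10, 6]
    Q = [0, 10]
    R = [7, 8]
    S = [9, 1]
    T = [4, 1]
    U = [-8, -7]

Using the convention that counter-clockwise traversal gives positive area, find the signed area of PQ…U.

Apply the shoelace (surveyor's) formula: 2A = Σ (x_i·y_{i+1} − x_{i+1}·y_i), indices taken mod 6.
Σ = (-100) + (-70) + (-65) + (5) + (-20) + (-118) = -368
Signed area = Σ/2 = -184 (negative ⇒ clockwise traversal).

-184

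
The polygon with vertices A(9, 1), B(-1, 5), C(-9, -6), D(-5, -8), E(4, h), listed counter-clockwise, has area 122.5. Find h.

-5

Write out the shoelace sum; only the two edges meeting at E involve h:
2·Area = [((-5)·h − 4·(-8)) + (4·1 − 9·h)] + 139
       = -14·h + 175 = 245
⇒ h = -5.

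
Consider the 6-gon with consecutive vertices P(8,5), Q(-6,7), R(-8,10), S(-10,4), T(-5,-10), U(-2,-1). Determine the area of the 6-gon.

126.5

Apply the shoelace formula: 2A = Σ (x_i·y_{i+1} − x_{i+1}·y_i), indices taken mod 6.
Cross-terms: 86, -4, 68, 120, -15, -2  ⇒  Σ = 253
Area = |Σ|/2 = 126.5.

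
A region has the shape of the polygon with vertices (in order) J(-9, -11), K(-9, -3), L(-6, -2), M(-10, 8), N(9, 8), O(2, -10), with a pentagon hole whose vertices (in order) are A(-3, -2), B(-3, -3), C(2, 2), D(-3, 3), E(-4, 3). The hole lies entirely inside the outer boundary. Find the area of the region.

237.5

Outer boundary:
J→K: (-9)(-3) − (-9)(-11) = -72
K→L: (-9)(-2) − (-6)(-3) = 0
L→M: (-6)(8) − (-10)(-2) = -68
M→N: (-10)(8) − (9)(8) = -152
N→O: (9)(-10) − (2)(8) = -106
O→J: (2)(-11) − (-9)(-10) = -112
Σ = -510
Area = |Σ|/2 = 255.
Hole:
Cross-terms: 3, 0, 12, 3, 17  ⇒  Σ = 35
Area = |Σ|/2 = 17.5.
Net area = 255 − 17.5 = 237.5.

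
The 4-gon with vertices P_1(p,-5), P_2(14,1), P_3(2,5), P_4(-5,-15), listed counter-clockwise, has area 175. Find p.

Write out the shoelace sum; only the two edges meeting at P_1 involve p:
2·Area = [((-5)·(-5) − p·(-15)) + (p·1 − 14·(-5))] + 63
       = 16·p + 158 = 350
⇒ p = 12.

12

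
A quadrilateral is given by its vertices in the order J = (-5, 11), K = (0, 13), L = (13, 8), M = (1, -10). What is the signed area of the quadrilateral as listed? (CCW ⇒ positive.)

J→K: (-5)(13) − (0)(11) = -65
K→L: (0)(8) − (13)(13) = -169
L→M: (13)(-10) − (1)(8) = -138
M→J: (1)(11) − (-5)(-10) = -39
Σ = -411
Signed area = Σ/2 = -205.5 (negative ⇒ clockwise traversal).

-205.5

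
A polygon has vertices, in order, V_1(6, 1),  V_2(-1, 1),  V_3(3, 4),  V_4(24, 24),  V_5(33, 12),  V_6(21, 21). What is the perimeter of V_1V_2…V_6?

96

|V_1V_2| = √((-7)² + (0)²) = √49 = 7
|V_2V_3| = √((4)² + (3)²) = √25 = 5
|V_3V_4| = √((21)² + (20)²) = √841 = 29
|V_4V_5| = √((9)² + (-12)²) = √225 = 15
|V_5V_6| = √((-12)² + (9)²) = √225 = 15
|V_6V_1| = √((-15)² + (-20)²) = √625 = 25
Perimeter = 7 + 5 + 29 + 15 + 15 + 25 = 96.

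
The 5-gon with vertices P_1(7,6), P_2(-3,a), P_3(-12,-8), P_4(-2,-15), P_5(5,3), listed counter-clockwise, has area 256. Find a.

12

Write out the shoelace sum; only the two edges meeting at P_2 involve a:
2·Area = [(7·a − (-3)·6) + ((-3)·(-8) − (-12)·a)] + 242
       = 19·a + 284 = 512
⇒ a = 12.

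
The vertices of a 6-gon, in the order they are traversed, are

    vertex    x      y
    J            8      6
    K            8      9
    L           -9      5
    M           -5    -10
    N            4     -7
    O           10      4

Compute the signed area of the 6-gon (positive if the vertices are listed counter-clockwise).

Apply Gauss's area formula: 2A = Σ (x_i·y_{i+1} − x_{i+1}·y_i), indices taken mod 6.
J→K: (8)(9) − (8)(6) = 24
K→L: (8)(5) − (-9)(9) = 121
L→M: (-9)(-10) − (-5)(5) = 115
M→N: (-5)(-7) − (4)(-10) = 75
N→O: (4)(4) − (10)(-7) = 86
O→J: (10)(6) − (8)(4) = 28
Σ = 449
Signed area = Σ/2 = 224.5 (positive ⇒ counter-clockwise traversal).

224.5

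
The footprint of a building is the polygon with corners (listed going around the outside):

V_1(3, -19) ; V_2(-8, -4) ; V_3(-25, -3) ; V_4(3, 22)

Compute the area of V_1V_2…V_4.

452

Apply Gauss's area formula: 2A = Σ (x_i·y_{i+1} − x_{i+1}·y_i), indices taken mod 4.
Σ = (-164) + (-76) + (-541) + (-123) = -904
Area = |Σ|/2 = 452.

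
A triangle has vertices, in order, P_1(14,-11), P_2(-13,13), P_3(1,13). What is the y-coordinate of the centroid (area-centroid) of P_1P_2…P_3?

5

Apply the surveyor's formula. First the cross-terms c_i = x_i·y_{i+1} − x_{i+1}·y_i:
  39, -182, -193  ⇒  2A = -336, A = -168.
Then Σ (y_i + y_{i+1})·c_i = -5040, so ȳ = -5040 / (6·(-168)) = 5.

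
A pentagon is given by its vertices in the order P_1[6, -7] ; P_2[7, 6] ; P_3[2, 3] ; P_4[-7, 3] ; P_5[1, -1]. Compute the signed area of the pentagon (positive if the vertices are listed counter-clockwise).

Apply Gauss's area formula: 2A = Σ (x_i·y_{i+1} − x_{i+1}·y_i), indices taken mod 5.
P_1→P_2: (6)(6) − (7)(-7) = 85
P_2→P_3: (7)(3) − (2)(6) = 9
P_3→P_4: (2)(3) − (-7)(3) = 27
P_4→P_5: (-7)(-1) − (1)(3) = 4
P_5→P_1: (1)(-7) − (6)(-1) = -1
Σ = 124
Signed area = Σ/2 = 62 (positive ⇒ counter-clockwise traversal).

62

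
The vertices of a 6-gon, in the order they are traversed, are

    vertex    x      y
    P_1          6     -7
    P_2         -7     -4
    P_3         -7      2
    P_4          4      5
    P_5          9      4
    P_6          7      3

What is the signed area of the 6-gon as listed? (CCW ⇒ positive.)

-127.5

Apply the shoelace (surveyor's) formula: 2A = Σ (x_i·y_{i+1} − x_{i+1}·y_i), indices taken mod 6.
Σ = (-73) + (-42) + (-43) + (-29) + (-1) + (-67) = -255
Signed area = Σ/2 = -127.5 (negative ⇒ clockwise traversal).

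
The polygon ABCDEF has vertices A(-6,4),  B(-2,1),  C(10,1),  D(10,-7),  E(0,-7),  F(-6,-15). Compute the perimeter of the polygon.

64

|AB| = √((4)² + (-3)²) = √25 = 5
|BC| = √((12)² + (0)²) = √144 = 12
|CD| = √((0)² + (-8)²) = √64 = 8
|DE| = √((-10)² + (0)²) = √100 = 10
|EF| = √((-6)² + (-8)²) = √100 = 10
|FA| = √((0)² + (19)²) = √361 = 19
Perimeter = 5 + 12 + 8 + 10 + 10 + 19 = 64.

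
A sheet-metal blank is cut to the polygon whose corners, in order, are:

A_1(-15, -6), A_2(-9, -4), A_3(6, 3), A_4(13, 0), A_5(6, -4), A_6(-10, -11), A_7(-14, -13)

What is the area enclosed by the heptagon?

164.5

Σ = (6) + (-3) + (-39) + (-52) + (-106) + (-24) + (-111) = -329
Area = |Σ|/2 = 164.5.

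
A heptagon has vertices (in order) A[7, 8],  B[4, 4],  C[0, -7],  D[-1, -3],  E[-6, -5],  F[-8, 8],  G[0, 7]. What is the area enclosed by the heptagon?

122.5

Σ = (-4) + (-28) + (-7) + (-13) + (-88) + (-56) + (-49) = -245
Area = |Σ|/2 = 122.5.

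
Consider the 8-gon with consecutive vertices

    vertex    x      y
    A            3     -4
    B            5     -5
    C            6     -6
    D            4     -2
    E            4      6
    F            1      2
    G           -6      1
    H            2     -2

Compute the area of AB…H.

Apply the shoelace (surveyor's) formula: 2A = Σ (x_i·y_{i+1} − x_{i+1}·y_i), indices taken mod 8.
A→B: (3)(-5) − (5)(-4) = 5
B→C: (5)(-6) − (6)(-5) = 0
C→D: (6)(-2) − (4)(-6) = 12
D→E: (4)(6) − (4)(-2) = 32
E→F: (4)(2) − (1)(6) = 2
F→G: (1)(1) − (-6)(2) = 13
G→H: (-6)(-2) − (2)(1) = 10
H→A: (2)(-4) − (3)(-2) = -2
Σ = 72
Area = |Σ|/2 = 36.

36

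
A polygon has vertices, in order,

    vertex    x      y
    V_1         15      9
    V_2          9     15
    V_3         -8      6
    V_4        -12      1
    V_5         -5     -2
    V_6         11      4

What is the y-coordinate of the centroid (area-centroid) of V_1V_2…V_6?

670/113

Apply the shoelace (surveyor's) formula. First the cross-terms c_i = x_i·y_{i+1} − x_{i+1}·y_i:
  144, 174, 64, 29, 2, 39  ⇒  2A = 452, A = 226.
Then Σ (y_i + y_{i+1})·c_i = 8040, so ȳ = 8040 / (6·226) = 670/113.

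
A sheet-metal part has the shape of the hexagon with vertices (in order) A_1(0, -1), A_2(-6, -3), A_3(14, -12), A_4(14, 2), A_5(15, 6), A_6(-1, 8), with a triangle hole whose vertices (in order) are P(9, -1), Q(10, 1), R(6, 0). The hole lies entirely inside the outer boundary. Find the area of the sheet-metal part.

Outer boundary:
A_1→A_2: (0)(-3) − (-6)(-1) = -6
A_2→A_3: (-6)(-12) − (14)(-3) = 114
A_3→A_4: (14)(2) − (14)(-12) = 196
A_4→A_5: (14)(6) − (15)(2) = 54
A_5→A_6: (15)(8) − (-1)(6) = 126
A_6→A_1: (-1)(-1) − (0)(8) = 1
Σ = 485
Area = |Σ|/2 = 242.5.
Hole:
P→Q: (9)(1) − (10)(-1) = 19
Q→R: (10)(0) − (6)(1) = -6
R→P: (6)(-1) − (9)(0) = -6
Σ = 7
Area = |Σ|/2 = 3.5.
Net area = 242.5 − 3.5 = 239.

239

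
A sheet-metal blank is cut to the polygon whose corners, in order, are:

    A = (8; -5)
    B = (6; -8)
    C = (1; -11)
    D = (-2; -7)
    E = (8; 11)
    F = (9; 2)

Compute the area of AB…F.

A→B: (8)(-8) − (6)(-5) = -34
B→C: (6)(-11) − (1)(-8) = -58
C→D: (1)(-7) − (-2)(-11) = -29
D→E: (-2)(11) − (8)(-7) = 34
E→F: (8)(2) − (9)(11) = -83
F→A: (9)(-5) − (8)(2) = -61
Σ = -231
Area = |Σ|/2 = 115.5.

115.5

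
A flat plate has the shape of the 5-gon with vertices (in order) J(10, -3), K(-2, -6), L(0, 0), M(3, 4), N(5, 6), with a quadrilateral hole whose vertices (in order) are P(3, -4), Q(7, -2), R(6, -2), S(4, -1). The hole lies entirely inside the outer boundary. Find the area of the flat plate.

67

Outer boundary:
J→K: (10)(-6) − (-2)(-3) = -66
K→L: (-2)(0) − (0)(-6) = 0
L→M: (0)(4) − (3)(0) = 0
M→N: (3)(6) − (5)(4) = -2
N→J: (5)(-3) − (10)(6) = -75
Σ = -143
Area = |Σ|/2 = 71.5.
Hole:
Apply the shoelace formula: 2A = Σ (x_i·y_{i+1} − x_{i+1}·y_i), indices taken mod 4.
Σ = (22) + (-2) + (2) + (-13) = 9
Area = |Σ|/2 = 4.5.
Net area = 71.5 − 4.5 = 67.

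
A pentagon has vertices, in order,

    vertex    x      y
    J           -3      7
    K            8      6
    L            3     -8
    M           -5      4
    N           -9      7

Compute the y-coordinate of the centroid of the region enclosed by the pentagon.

421/225

Apply Gauss's area formula. First the cross-terms c_i = x_i·y_{i+1} − x_{i+1}·y_i:
  -74, -82, -28, 1, -42  ⇒  2A = -225, A = -112.5.
Then Σ (y_i + y_{i+1})·c_i = -1263, so ȳ = -1263 / (6·(-112.5)) = 421/225.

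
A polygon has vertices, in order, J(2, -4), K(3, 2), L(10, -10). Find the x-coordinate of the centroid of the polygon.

Apply the surveyor's formula. First the cross-terms c_i = x_i·y_{i+1} − x_{i+1}·y_i:
  16, -50, -20  ⇒  2A = -54, A = -27.
Then Σ (x_i + x_{i+1})·c_i = -810, so x̄ = -810 / (6·(-27)) = 5.

5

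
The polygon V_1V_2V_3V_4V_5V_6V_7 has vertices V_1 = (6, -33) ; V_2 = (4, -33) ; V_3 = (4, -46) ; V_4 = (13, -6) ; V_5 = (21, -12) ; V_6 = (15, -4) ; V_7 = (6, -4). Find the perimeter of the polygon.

114

|V_1V_2| = √((-2)² + (0)²) = √4 = 2
|V_2V_3| = √((0)² + (-13)²) = √169 = 13
|V_3V_4| = √((9)² + (40)²) = √1681 = 41
|V_4V_5| = √((8)² + (-6)²) = √100 = 10
|V_5V_6| = √((-6)² + (8)²) = √100 = 10
|V_6V_7| = √((-9)² + (0)²) = √81 = 9
|V_7V_1| = √((0)² + (-29)²) = √841 = 29
Perimeter = 2 + 13 + 41 + 10 + 10 + 9 + 29 = 114.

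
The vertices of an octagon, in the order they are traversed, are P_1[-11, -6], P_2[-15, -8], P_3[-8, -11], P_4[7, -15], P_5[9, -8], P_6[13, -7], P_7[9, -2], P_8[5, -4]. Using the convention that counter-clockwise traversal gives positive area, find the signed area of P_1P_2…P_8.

Apply Gauss's area formula: 2A = Σ (x_i·y_{i+1} − x_{i+1}·y_i), indices taken mod 8.
Σ = (-2) + (101) + (197) + (79) + (41) + (37) + (-26) + (-74) = 353
Signed area = Σ/2 = 176.5 (positive ⇒ counter-clockwise traversal).

176.5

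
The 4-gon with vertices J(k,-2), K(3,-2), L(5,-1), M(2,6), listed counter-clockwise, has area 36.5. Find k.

-4

Write out the shoelace sum; only the two edges meeting at J involve k:
2·Area = [(2·(-2) − k·6) + (k·(-2) − 3·(-2))] + 39
       = -8·k + 41 = 73
⇒ k = -4.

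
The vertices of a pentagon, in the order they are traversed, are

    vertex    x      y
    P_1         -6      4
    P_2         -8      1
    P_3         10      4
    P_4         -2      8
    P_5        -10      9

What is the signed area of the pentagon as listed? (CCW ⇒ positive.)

74

Apply Gauss's area formula: 2A = Σ (x_i·y_{i+1} − x_{i+1}·y_i), indices taken mod 5.
Σ = (26) + (-42) + (88) + (62) + (14) = 148
Signed area = Σ/2 = 74 (positive ⇒ counter-clockwise traversal).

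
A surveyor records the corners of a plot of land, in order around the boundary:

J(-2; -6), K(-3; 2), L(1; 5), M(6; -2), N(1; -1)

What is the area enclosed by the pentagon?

41.5

Apply the shoelace formula: 2A = Σ (x_i·y_{i+1} − x_{i+1}·y_i), indices taken mod 5.
Σ = (-22) + (-17) + (-32) + (-4) + (-8) = -83
Area = |Σ|/2 = 41.5.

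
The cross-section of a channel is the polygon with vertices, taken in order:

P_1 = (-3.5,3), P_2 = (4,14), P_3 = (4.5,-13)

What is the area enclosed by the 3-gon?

Σ = (-61) + (-115) + (-32) = -208
Area = |Σ|/2 = 104.

104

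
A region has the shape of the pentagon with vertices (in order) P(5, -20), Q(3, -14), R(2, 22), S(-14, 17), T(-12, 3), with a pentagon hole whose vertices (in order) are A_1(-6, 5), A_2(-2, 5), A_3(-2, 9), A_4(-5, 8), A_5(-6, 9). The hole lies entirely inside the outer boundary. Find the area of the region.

Outer boundary:
Σ = (-10) + (94) + (342) + (162) + (225) = 813
Area = |Σ|/2 = 406.5.
Hole:
A_1→A_2: (-6)(5) − (-2)(5) = -20
A_2→A_3: (-2)(9) − (-2)(5) = -8
A_3→A_4: (-2)(8) − (-5)(9) = 29
A_4→A_5: (-5)(9) − (-6)(8) = 3
A_5→A_1: (-6)(5) − (-6)(9) = 24
Σ = 28
Area = |Σ|/2 = 14.
Net area = 406.5 − 14 = 392.5.

392.5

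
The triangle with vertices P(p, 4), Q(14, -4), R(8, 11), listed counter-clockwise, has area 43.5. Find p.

Write out the shoelace sum; only the two edges meeting at P involve p:
2·Area = [(8·4 − p·11) + (p·(-4) − 14·4)] + 186
       = -15·p + 162 = 87
⇒ p = 5.

5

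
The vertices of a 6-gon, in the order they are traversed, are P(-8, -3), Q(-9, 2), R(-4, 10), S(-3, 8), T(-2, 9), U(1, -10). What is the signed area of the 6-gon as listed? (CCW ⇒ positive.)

-105

Apply the shoelace (surveyor's) formula: 2A = Σ (x_i·y_{i+1} − x_{i+1}·y_i), indices taken mod 6.
Σ = (-43) + (-82) + (-2) + (-11) + (11) + (-83) = -210
Signed area = Σ/2 = -105 (negative ⇒ clockwise traversal).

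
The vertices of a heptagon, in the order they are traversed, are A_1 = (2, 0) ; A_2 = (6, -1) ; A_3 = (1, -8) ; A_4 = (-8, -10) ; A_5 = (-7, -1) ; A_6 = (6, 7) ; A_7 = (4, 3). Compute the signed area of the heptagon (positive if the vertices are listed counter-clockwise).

-122

Apply Gauss's area formula: 2A = Σ (x_i·y_{i+1} − x_{i+1}·y_i), indices taken mod 7.
Σ = (-2) + (-47) + (-74) + (-62) + (-43) + (-10) + (-6) = -244
Signed area = Σ/2 = -122 (negative ⇒ clockwise traversal).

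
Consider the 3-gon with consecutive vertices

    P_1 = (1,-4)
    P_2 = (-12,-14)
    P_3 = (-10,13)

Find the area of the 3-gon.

Σ = (-62) + (-296) + (27) = -331
Area = |Σ|/2 = 165.5.

165.5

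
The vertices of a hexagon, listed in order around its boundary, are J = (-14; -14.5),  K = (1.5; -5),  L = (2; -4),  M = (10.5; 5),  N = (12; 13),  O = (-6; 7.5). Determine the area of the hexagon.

Apply Gauss's area formula: 2A = Σ (x_i·y_{i+1} − x_{i+1}·y_i), indices taken mod 6.
J→K: (-14)(-5) − (1.5)(-14.5) = 91.75
K→L: (1.5)(-4) − (2)(-5) = 4
L→M: (2)(5) − (10.5)(-4) = 52
M→N: (10.5)(13) − (12)(5) = 76.5
N→O: (12)(7.5) − (-6)(13) = 168
O→J: (-6)(-14.5) − (-14)(7.5) = 192
Σ = 584.25
Area = |Σ|/2 = 292.125.

292.125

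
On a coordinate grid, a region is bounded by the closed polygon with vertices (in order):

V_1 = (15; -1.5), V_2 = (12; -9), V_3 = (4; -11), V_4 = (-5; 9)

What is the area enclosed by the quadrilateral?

179.75

Σ = (-117) + (-96) + (-19) + (-127.5) = -359.5
Area = |Σ|/2 = 179.75.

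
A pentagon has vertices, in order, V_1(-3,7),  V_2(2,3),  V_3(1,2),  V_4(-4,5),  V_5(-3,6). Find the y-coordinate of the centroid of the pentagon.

Apply the shoelace formula. First the cross-terms c_i = x_i·y_{i+1} − x_{i+1}·y_i:
  -23, 1, 13, -9, -3  ⇒  2A = -21, A = -10.5.
Then Σ (y_i + y_{i+1})·c_i = -272, so ȳ = -272 / (6·(-10.5)) = 272/63.

272/63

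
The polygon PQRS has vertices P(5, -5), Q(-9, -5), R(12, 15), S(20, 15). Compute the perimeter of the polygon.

|PQ| = √((-14)² + (0)²) = √196 = 14
|QR| = √((21)² + (20)²) = √841 = 29
|RS| = √((8)² + (0)²) = √64 = 8
|SP| = √((-15)² + (-20)²) = √625 = 25
Perimeter = 14 + 29 + 8 + 25 = 76.

76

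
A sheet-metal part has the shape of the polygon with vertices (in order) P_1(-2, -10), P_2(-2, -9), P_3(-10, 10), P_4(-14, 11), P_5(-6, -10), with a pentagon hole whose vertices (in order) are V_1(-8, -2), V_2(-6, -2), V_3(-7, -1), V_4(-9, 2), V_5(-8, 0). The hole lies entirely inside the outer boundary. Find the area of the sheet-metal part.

79.5

Outer boundary:
Apply Gauss's area formula: 2A = Σ (x_i·y_{i+1} − x_{i+1}·y_i), indices taken mod 5.
Σ = (-2) + (-110) + (30) + (206) + (40) = 164
Area = |Σ|/2 = 82.
Hole:
Apply the surveyor's formula: 2A = Σ (x_i·y_{i+1} − x_{i+1}·y_i), indices taken mod 5.
Σ = (4) + (-8) + (-23) + (16) + (16) = 5
Area = |Σ|/2 = 2.5.
Net area = 82 − 2.5 = 79.5.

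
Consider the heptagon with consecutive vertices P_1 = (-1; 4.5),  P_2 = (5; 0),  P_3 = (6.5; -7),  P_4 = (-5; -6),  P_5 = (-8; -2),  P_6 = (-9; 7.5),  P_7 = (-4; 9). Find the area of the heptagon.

Apply Gauss's area formula: 2A = Σ (x_i·y_{i+1} − x_{i+1}·y_i), indices taken mod 7.
Σ = (-22.5) + (-35) + (-74) + (-38) + (-78) + (-51) + (-9) = -307.5
Area = |Σ|/2 = 153.75.

153.75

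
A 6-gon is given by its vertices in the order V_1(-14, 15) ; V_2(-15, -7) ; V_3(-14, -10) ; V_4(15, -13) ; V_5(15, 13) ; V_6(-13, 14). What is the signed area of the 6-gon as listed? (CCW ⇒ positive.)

Σ = (323) + (52) + (332) + (390) + (379) + (1) = 1477
Signed area = Σ/2 = 738.5 (positive ⇒ counter-clockwise traversal).

738.5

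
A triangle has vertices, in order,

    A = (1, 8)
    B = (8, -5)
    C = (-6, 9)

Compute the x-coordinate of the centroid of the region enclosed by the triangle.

Apply the surveyor's formula. First the cross-terms c_i = x_i·y_{i+1} − x_{i+1}·y_i:
  -69, 42, -57  ⇒  2A = -84, A = -42.
Then Σ (x_i + x_{i+1})·c_i = -252, so x̄ = -252 / (6·(-42)) = 1.

1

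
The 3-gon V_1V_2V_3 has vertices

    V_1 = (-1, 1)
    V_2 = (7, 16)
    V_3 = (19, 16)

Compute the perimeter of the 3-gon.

|V_1V_2| = √((8)² + (15)²) = √289 = 17
|V_2V_3| = √((12)² + (0)²) = √144 = 12
|V_3V_1| = √((-20)² + (-15)²) = √625 = 25
Perimeter = 17 + 12 + 25 = 54.

54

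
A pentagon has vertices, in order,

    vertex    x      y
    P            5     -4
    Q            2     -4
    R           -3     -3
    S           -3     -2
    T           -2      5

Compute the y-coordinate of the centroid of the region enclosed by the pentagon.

-163/207

Apply the shoelace formula. First the cross-terms c_i = x_i·y_{i+1} − x_{i+1}·y_i:
  -12, -18, -3, -19, -17  ⇒  2A = -69, A = -34.5.
Then Σ (y_i + y_{i+1})·c_i = 163, so ȳ = 163 / (6·(-34.5)) = -163/207.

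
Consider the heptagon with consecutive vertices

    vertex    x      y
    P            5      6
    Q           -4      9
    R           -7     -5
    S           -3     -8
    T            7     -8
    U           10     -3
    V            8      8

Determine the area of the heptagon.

Σ = (69) + (83) + (41) + (80) + (59) + (104) + (8) = 444
Area = |Σ|/2 = 222.

222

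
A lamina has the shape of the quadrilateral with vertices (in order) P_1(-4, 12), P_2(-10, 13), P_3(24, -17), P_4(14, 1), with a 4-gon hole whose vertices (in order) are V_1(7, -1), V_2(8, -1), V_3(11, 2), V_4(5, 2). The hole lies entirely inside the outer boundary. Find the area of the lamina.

169.5

Outer boundary:
Σ = (68) + (-142) + (262) + (172) = 360
Area = |Σ|/2 = 180.
Hole:
Apply the surveyor's formula: 2A = Σ (x_i·y_{i+1} − x_{i+1}·y_i), indices taken mod 4.
Cross-terms: 1, 27, 12, -19  ⇒  Σ = 21
Area = |Σ|/2 = 10.5.
Net area = 180 − 10.5 = 169.5.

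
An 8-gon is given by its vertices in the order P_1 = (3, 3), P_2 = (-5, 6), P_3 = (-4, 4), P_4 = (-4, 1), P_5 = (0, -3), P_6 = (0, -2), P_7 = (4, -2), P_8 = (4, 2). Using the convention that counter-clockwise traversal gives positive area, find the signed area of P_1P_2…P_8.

P_1→P_2: (3)(6) − (-5)(3) = 33
P_2→P_3: (-5)(4) − (-4)(6) = 4
P_3→P_4: (-4)(1) − (-4)(4) = 12
P_4→P_5: (-4)(-3) − (0)(1) = 12
P_5→P_6: (0)(-2) − (0)(-3) = 0
P_6→P_7: (0)(-2) − (4)(-2) = 8
P_7→P_8: (4)(2) − (4)(-2) = 16
P_8→P_1: (4)(3) − (3)(2) = 6
Σ = 91
Signed area = Σ/2 = 45.5 (positive ⇒ counter-clockwise traversal).

45.5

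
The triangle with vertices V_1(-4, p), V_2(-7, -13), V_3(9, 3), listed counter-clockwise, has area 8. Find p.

-9

The doubled signed area Σ (x_i y_{i+1} − x_{i+1} y_i) is linear in p.
With p=0 it equals 160; the coefficient of p is 16 (from the two edges through V_1).
So 16·p + 160 = 2·8 = 16 ⇒ p = -9.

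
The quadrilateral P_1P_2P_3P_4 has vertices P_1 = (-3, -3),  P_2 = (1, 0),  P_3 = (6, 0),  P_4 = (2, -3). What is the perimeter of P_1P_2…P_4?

|P_1P_2| = √((4)² + (3)²) = √25 = 5
|P_2P_3| = √((5)² + (0)²) = √25 = 5
|P_3P_4| = √((-4)² + (-3)²) = √25 = 5
|P_4P_1| = √((-5)² + (0)²) = √25 = 5
Perimeter = 5 + 5 + 5 + 5 = 20.

20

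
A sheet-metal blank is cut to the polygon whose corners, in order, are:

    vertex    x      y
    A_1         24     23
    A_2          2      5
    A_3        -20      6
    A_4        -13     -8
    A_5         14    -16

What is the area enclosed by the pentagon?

Apply the surveyor's formula: 2A = Σ (x_i·y_{i+1} − x_{i+1}·y_i), indices taken mod 5.
Σ = (74) + (112) + (238) + (320) + (706) = 1450
Area = |Σ|/2 = 725.

725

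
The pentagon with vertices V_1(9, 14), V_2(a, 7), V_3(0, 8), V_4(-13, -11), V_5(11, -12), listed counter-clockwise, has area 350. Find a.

1

The doubled signed area Σ (x_i y_{i+1} − x_{i+1} y_i) is linear in a.
With a=0 it equals 706; the coefficient of a is -6 (from the two edges through V_2).
So -6·a + 706 = 2·350 = 700 ⇒ a = 1.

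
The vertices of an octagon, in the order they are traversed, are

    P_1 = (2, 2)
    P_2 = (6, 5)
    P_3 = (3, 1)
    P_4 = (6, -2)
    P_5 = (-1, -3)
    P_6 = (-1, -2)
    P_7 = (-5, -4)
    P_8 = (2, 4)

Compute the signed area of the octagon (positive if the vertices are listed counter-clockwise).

Apply the shoelace (surveyor's) formula: 2A = Σ (x_i·y_{i+1} − x_{i+1}·y_i), indices taken mod 8.
Σ = (-2) + (-9) + (-12) + (-20) + (-1) + (-6) + (-12) + (-4) = -66
Signed area = Σ/2 = -33 (negative ⇒ clockwise traversal).

-33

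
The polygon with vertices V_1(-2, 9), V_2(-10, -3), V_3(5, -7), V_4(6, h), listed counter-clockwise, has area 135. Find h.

-1

The doubled signed area Σ (x_i y_{i+1} − x_{i+1} y_i) is linear in h.
With h=0 it equals 277; the coefficient of h is 7 (from the two edges through V_4).
So 7·h + 277 = 2·135 = 270 ⇒ h = -1.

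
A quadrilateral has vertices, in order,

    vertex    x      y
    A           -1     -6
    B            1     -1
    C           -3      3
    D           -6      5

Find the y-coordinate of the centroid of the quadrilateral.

-22/51

Apply the shoelace formula. First the cross-terms c_i = x_i·y_{i+1} − x_{i+1}·y_i:
  7, 0, 3, 41  ⇒  2A = 51, A = 25.5.
Then Σ (y_i + y_{i+1})·c_i = -66, so ȳ = -66 / (6·25.5) = -22/51.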